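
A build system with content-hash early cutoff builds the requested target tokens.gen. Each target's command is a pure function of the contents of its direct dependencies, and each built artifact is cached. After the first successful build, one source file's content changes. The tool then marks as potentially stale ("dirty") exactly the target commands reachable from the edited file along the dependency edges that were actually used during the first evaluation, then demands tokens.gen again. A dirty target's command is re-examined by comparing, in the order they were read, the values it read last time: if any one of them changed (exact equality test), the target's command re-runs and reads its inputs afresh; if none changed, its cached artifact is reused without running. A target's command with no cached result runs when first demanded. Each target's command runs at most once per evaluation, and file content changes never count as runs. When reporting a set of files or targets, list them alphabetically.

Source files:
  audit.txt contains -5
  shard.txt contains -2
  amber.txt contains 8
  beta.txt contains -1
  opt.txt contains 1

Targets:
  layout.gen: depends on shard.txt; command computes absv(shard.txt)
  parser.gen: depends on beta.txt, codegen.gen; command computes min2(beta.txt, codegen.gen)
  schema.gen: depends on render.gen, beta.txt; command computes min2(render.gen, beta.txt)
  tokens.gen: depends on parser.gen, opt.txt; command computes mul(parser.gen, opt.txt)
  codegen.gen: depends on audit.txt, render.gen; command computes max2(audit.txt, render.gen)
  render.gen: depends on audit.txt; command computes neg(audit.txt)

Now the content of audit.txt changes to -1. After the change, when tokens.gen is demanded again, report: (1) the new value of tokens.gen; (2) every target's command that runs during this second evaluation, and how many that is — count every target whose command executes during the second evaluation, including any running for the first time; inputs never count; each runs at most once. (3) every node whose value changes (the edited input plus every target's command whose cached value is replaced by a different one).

New value of tokens.gen: -1.
Target commands that run: codegen.gen, parser.gen, render.gen — 3 in total.
Values that change: audit.txt, codegen.gen, render.gen.
Key observation: the change is absorbed at parser.gen — it re-runs but produces the same value, and the output's value is unchanged.

First evaluation (everything demanded from the output):
  render.gen = neg(-5) = 5
  codegen.gen = max2(-5, 5) = 5
  parser.gen = min2(-1, 5) = -1
  tokens.gen = mul(-1, 1) = -1

Propagation after the edit:
  render.gen: runs — audit.txt -5->-1; result 1.
  codegen.gen: runs — audit.txt -5->-1; render.gen 5->1; result 1.
  parser.gen: runs — codegen.gen 5->1; result -1 (same value as before).
  tokens.gen: checked — values it read are unchanged (parser.gen unchanged, opt.txt unchanged); reused cached -1 without running.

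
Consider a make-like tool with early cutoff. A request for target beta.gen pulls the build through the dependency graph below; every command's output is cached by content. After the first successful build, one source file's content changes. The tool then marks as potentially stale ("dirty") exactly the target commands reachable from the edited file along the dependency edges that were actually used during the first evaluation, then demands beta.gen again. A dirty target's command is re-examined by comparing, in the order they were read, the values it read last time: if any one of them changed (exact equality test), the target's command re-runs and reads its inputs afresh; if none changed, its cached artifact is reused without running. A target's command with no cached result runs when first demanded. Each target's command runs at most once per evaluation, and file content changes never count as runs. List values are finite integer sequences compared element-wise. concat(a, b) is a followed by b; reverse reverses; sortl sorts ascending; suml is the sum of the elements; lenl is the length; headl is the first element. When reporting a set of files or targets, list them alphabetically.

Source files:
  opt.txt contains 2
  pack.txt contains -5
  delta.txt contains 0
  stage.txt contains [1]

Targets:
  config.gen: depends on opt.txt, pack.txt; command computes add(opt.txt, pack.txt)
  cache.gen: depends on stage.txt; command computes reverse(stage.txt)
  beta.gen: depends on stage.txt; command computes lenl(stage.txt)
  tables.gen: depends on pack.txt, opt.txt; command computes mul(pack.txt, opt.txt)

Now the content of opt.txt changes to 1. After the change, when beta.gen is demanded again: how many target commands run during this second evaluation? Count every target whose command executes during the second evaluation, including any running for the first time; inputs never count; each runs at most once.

0 target commands run: none.
Note the shortcut — opt.txt feeds only undemanded nodes, so no recomputation happens.

First demand of the output computes:
  beta.gen = lenl([1]) = 1

After the edit, cleaning proceeds:
  opt.txt only reaches undemanded nodes; the second demand re-runs nothing.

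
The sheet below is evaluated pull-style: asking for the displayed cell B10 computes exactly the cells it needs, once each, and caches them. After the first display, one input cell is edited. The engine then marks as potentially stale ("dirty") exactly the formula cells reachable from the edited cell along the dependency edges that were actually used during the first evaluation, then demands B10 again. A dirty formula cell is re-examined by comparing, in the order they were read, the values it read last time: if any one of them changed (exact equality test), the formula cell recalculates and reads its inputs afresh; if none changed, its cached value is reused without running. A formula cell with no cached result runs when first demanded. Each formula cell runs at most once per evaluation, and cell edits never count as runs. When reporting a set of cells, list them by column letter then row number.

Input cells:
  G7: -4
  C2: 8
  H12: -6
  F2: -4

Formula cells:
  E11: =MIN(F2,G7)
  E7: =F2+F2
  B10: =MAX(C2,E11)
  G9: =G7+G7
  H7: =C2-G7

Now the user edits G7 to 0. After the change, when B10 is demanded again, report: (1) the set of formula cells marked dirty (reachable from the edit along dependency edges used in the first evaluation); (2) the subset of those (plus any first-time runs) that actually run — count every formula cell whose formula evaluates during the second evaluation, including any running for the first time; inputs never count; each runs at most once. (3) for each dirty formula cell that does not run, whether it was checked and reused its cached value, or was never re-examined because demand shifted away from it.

The edit dirties: B10, E11.
1 formula cells run: E11.
Cache hits after checking: B10.
Note the absorption at E11: it re-runs yet its value is the same, leaving the output's value untouched.

First demand of the output computes:
  E11 = MIN(-4, -4) = -4
  B10 = MAX(8, -4) = 8

After the edit, cleaning proceeds:
  E11: a read changed (G7 -4->0) — executes, giving -4 — identical to its old value.
  B10: dirty, but its reads are unchanged (C2 unchanged, E11 unchanged); cached 8 stands.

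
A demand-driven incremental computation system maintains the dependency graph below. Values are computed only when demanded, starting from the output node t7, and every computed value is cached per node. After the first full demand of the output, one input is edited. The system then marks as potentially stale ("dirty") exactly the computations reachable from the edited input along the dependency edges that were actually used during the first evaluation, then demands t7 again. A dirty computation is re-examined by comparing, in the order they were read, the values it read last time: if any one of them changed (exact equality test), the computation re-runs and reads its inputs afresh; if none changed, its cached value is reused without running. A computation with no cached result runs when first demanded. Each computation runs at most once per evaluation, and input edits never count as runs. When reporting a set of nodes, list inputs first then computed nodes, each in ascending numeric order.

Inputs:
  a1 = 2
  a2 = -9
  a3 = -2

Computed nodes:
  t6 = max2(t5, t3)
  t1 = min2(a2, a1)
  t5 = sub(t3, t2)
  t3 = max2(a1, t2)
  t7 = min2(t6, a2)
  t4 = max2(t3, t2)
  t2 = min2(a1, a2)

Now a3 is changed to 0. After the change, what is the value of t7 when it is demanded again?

New value of t7: -9.
Key observation: a3 is never demanded by the output, so the edit triggers no recomputation at all.

First evaluation (everything demanded from the output):
  t2 = min2(2, -9) = -9
  t3 = max2(2, -9) = 2
  t5 = sub(2, -9) = 11
  t6 = max2(11, 2) = 11
  t7 = min2(11, -9) = -9

Propagation after the edit:
  a3 feeds no computation that the output demands — nothing is marked dirty and nothing runs.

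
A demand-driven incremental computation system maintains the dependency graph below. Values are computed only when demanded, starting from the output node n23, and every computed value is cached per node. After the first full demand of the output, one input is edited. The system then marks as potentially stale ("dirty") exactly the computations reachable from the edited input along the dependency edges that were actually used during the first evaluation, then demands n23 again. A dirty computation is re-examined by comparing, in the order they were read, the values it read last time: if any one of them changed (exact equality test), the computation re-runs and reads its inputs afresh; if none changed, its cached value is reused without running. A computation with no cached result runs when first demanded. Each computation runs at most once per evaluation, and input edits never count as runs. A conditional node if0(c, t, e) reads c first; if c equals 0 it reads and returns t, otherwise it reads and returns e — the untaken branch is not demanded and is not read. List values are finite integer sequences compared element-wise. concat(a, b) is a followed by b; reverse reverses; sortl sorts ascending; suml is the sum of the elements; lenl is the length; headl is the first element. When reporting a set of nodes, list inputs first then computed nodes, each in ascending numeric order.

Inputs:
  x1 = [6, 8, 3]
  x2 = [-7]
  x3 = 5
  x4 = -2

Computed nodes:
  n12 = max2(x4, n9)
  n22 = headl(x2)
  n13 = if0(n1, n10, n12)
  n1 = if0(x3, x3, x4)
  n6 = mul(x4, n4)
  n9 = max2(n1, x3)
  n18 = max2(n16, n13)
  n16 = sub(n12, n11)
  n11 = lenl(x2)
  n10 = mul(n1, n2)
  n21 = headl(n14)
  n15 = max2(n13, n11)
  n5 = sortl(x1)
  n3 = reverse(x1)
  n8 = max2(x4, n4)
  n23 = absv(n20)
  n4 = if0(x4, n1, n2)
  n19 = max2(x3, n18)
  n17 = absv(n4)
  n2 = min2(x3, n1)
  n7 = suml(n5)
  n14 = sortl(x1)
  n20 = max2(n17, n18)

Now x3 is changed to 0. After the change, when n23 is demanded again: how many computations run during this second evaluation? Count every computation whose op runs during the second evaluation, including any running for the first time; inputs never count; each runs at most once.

Computations that run: n1, n2, n4, n9, n10, n12, n13, n16, n17, n18, n20, n23 — 12 in total.
Key observation: a condition flipped, so demand reaches new nodes — n10 runs for the first time.

First evaluation (everything demanded from the output):
  n1 = if0(x3=5 -> else branch x4) = -2
  n2 = min2(5, -2) = -2
  n4 = if0(x4=-2 -> else branch n2) = -2
  n9 = max2(-2, 5) = 5
  n11 = lenl([-7]) = 1
  n12 = max2(-2, 5) = 5
  n13 = if0(n1=-2 -> else branch n12) = 5
  n16 = sub(5, 1) = 4
  n17 = absv(-2) = 2
  n18 = max2(4, 5) = 5
  n20 = max2(2, 5) = 5
  n23 = absv(5) = 5

Propagation after the edit:
  n1: runs — x3 5->0; result 0.
  n2: runs — x3 5->0; n1 -2->0; result 0.
  n4: runs — n2 -2->0; result 0.
  n9: runs — n1 -2->0; x3 5->0; result 0.
  n10: demanded for the first time — runs, produces 0.
  n12: runs — n9 5->0; result 0.
  n13: runs — n1 -2->0; n12 5->0; result 0.
  n16: runs — n12 5->0; result -1.
  n17: runs — n4 -2->0; result 0.
  n18: runs — n16 4->-1; n13 5->0; result 0.
  n20: runs — n17 2->0; n18 5->0; result 0.
  n23: runs — n20 5->0; result 0.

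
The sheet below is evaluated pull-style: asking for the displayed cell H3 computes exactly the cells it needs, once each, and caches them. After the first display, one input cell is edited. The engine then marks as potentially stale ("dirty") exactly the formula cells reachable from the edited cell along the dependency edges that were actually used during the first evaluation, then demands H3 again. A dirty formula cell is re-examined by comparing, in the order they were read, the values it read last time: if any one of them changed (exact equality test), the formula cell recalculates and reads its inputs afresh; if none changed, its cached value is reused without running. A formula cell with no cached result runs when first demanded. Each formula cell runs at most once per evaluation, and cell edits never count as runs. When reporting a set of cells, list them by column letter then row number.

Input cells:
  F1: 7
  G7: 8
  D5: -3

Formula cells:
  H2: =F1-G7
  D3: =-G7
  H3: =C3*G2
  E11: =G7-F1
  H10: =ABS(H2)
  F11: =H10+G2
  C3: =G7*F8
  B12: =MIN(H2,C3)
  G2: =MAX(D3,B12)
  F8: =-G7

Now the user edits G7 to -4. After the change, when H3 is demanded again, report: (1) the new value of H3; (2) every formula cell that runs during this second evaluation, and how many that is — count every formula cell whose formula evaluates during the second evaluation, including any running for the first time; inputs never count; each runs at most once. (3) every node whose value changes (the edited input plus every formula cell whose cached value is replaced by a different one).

Demanding H3 again yields -64.
7 formula cells run: B12, C3, D3, F8, G2, H2, H3.
The nodes whose values change: B12, C3, D3, F8, G2, G7, H2, H3.

First demand of the output computes:
  D3 = -(8) = -8
  F8 = -(8) = -8
  C3 = 8 * -8 = -64
  H2 = 7 - 8 = -1
  B12 = MIN(-1, -64) = -64
  G2 = MAX(-8, -64) = -8
  H3 = -64 * -8 = 512

After the edit, cleaning proceeds:
  D3: a read changed (G7 8->-4) — executes, giving 4.
  F8: a read changed (G7 8->-4) — executes, giving 4.
  C3: a read changed (G7 8->-4; F8 -8->4) — executes, giving -16.
  H2: a read changed (G7 8->-4) — executes, giving 11.
  B12: a read changed (H2 -1->11; C3 -64->-16) — executes, giving -16.
  G2: a read changed (D3 -8->4; B12 -64->-16) — executes, giving 4.
  H3: a read changed (C3 -64->-16; G2 -8->4) — executes, giving -64.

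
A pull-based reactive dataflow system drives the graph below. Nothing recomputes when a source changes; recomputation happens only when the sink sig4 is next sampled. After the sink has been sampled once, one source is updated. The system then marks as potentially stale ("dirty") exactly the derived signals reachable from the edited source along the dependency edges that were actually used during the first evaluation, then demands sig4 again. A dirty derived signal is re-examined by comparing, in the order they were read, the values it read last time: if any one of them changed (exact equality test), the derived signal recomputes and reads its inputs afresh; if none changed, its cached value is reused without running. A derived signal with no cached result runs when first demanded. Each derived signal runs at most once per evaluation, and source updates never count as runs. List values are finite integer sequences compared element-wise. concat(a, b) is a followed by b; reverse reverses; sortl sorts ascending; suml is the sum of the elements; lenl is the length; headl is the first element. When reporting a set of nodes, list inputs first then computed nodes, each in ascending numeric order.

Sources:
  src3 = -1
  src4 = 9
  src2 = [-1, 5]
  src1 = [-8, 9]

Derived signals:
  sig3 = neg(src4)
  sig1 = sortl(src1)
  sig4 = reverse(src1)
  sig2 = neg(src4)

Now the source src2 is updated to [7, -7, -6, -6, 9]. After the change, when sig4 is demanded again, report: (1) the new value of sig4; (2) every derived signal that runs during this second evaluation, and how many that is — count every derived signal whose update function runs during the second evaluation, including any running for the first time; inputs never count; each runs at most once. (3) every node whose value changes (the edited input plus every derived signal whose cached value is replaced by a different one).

First evaluation (everything demanded from the output):
  sig4 = reverse([-8, 9]) = [9, -8]

Propagation after the edit:
  src2 feeds no computation that the output demands — nothing is marked dirty and nothing runs.

Key observation: src2 is never demanded by the output, so the edit triggers no recomputation at all.

New value of sig4: [9, -8].
Derived signals that run: none — 0 in total.
Values that change: src2.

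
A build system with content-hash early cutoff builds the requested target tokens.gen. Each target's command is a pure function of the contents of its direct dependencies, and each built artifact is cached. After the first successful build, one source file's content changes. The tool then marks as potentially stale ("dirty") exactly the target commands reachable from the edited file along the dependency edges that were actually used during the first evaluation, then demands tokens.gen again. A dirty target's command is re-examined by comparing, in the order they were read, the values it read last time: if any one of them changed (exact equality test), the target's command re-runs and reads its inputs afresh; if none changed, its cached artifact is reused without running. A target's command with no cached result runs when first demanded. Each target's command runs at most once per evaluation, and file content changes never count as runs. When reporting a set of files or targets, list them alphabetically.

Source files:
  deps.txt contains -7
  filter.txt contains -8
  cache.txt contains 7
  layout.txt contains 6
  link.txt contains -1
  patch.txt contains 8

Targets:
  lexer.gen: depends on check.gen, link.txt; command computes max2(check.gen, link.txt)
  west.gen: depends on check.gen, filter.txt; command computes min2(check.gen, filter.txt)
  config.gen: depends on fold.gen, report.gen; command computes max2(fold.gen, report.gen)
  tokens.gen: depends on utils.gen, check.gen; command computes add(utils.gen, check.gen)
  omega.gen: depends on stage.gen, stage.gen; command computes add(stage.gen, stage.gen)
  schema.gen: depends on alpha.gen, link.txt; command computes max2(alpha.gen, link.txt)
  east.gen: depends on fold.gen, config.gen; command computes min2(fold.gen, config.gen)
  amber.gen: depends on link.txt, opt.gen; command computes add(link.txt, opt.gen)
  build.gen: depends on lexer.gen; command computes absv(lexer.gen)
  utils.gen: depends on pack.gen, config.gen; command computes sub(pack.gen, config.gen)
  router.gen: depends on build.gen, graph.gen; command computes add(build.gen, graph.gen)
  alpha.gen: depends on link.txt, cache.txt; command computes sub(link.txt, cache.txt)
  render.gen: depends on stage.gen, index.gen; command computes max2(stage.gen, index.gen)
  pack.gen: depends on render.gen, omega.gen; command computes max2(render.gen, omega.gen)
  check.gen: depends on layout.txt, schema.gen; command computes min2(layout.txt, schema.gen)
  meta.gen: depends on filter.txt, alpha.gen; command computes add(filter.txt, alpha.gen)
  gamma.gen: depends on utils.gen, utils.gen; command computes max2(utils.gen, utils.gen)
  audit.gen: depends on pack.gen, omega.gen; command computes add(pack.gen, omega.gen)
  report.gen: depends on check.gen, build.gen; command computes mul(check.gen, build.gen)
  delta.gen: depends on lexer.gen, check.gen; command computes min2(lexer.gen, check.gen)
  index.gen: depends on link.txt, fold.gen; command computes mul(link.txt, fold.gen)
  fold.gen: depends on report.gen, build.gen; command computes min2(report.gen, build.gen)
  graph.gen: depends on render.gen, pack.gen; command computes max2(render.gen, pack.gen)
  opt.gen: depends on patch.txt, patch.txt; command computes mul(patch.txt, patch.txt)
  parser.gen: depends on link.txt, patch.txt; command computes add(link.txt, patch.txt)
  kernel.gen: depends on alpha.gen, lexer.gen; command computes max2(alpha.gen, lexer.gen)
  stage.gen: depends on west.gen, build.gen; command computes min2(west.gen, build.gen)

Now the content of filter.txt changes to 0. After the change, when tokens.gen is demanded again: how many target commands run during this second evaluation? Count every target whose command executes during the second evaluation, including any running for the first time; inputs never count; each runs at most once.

Target commands that run: omega.gen, pack.gen, render.gen, stage.gen, west.gen — 5 in total.
Key observation: the cutoff stops propagation at utils.gen — its inputs' values are unchanged, so it reuses its cache.

First evaluation (everything demanded from the output):
  alpha.gen = sub(-1, 7) = -8
  schema.gen = max2(-8, -1) = -1
  check.gen = min2(6, -1) = -1
  lexer.gen = max2(-1, -1) = -1
  build.gen = absv(-1) = 1
  report.gen = mul(-1, 1) = -1
  fold.gen = min2(-1, 1) = -1
  config.gen = max2(-1, -1) = -1
  index.gen = mul(-1, -1) = 1
  west.gen = min2(-1, -8) = -8
  stage.gen = min2(-8, 1) = -8
  omega.gen = add(-8, -8) = -16
  render.gen = max2(-8, 1) = 1
  pack.gen = max2(1, -16) = 1
  utils.gen = sub(1, -1) = 2
  tokens.gen = add(2, -1) = 1

Propagation after the edit:
  west.gen: runs — filter.txt -8->0; result -1.
  stage.gen: runs — west.gen -8->-1; result -1.
  omega.gen: runs — stage.gen -8->-1; stage.gen -8->-1; result -2.
  render.gen: runs — stage.gen -8->-1; result 1 (same value as before).
  pack.gen: runs — omega.gen -16->-2; result 1 (same value as before).
  utils.gen: checked — values it read are unchanged (pack.gen unchanged, config.gen unchanged); reused cached 2 without running.
  tokens.gen: checked — values it read are unchanged (utils.gen unchanged, check.gen unchanged); reused cached 1 without running.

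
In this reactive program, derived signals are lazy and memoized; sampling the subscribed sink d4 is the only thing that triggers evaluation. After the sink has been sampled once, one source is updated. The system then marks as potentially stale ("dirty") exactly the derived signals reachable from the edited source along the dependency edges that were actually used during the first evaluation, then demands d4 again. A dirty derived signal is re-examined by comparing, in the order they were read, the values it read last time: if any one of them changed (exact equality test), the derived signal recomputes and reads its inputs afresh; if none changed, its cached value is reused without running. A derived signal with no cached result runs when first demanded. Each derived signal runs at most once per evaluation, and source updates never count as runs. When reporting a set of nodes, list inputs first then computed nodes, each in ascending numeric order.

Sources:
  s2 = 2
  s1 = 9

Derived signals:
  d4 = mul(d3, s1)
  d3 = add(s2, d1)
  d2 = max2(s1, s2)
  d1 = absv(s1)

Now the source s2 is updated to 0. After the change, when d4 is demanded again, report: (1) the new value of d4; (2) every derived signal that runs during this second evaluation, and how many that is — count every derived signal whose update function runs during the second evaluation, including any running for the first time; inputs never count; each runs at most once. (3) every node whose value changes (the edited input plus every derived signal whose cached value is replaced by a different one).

First demand of the output computes:
  d1 = absv(9) = 9
  d3 = add(2, 9) = 11
  d4 = mul(11, 9) = 99

After the edit, cleaning proceeds:
  d3: a read changed (s2 2->0) — executes, giving 9.
  d4: a read changed (d3 11->9) — executes, giving 81.

Demanding d4 again yields 81.
2 derived signals run: d3, d4.
The nodes whose values change: s2, d3, d4.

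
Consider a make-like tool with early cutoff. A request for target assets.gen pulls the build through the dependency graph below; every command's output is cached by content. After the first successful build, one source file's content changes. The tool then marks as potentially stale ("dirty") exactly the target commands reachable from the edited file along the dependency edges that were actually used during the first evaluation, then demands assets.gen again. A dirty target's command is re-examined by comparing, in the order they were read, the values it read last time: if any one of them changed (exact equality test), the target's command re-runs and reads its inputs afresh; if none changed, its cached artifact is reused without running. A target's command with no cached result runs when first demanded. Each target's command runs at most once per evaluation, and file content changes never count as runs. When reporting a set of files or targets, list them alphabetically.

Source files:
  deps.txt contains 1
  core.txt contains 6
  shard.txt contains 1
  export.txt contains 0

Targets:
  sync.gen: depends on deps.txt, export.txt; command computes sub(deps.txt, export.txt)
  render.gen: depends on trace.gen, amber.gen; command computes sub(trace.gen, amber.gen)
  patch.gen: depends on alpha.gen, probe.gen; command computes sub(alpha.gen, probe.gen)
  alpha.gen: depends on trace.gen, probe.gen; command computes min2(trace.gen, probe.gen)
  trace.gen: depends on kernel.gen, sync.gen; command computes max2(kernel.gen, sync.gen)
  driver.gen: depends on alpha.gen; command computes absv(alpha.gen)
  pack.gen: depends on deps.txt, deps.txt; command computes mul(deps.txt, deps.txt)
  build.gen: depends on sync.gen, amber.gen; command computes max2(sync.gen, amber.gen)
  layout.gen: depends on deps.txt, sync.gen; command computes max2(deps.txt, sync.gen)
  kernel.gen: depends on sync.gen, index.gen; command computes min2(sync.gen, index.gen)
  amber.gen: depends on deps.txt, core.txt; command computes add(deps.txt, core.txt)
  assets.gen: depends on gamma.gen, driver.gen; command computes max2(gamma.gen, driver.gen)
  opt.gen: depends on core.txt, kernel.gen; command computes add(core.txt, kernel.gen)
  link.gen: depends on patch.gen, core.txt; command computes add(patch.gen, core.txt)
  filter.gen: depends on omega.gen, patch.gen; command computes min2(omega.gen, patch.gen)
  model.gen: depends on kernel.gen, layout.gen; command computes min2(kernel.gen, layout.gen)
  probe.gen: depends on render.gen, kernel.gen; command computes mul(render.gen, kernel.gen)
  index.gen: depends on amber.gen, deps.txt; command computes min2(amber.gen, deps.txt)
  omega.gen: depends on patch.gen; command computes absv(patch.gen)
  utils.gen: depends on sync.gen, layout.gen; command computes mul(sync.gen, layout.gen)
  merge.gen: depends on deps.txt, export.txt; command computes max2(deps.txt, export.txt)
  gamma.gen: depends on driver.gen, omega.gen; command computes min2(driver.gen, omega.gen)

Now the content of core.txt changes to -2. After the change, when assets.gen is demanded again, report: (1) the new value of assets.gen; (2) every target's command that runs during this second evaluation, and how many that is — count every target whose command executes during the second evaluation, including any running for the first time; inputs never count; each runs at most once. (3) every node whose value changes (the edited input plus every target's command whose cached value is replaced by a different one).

Demanding assets.gen again yields 2.
11 target commands run: alpha.gen, amber.gen, assets.gen, driver.gen, gamma.gen, index.gen, kernel.gen, patch.gen, probe.gen, render.gen, trace.gen.
The nodes whose values change: alpha.gen, amber.gen, assets.gen, core.txt, driver.gen, index.gen, kernel.gen, probe.gen, render.gen.
Note where the cutoff bites: omega.gen is checked, finds nothing changed, and keeps its cache.

First demand of the output computes:
  amber.gen = add(1, 6) = 7
  index.gen = min2(7, 1) = 1
  sync.gen = sub(1, 0) = 1
  kernel.gen = min2(1, 1) = 1
  trace.gen = max2(1, 1) = 1
  render.gen = sub(1, 7) = -6
  probe.gen = mul(-6, 1) = -6
  alpha.gen = min2(1, -6) = -6
  driver.gen = absv(-6) = 6
  patch.gen = sub(-6, -6) = 0
  omega.gen = absv(0) = 0
  gamma.gen = min2(6, 0) = 0
  assets.gen = max2(0, 6) = 6

After the edit, cleaning proceeds:
  amber.gen: a read changed (core.txt 6->-2) — executes, giving -1.
  index.gen: a read changed (amber.gen 7->-1) — executes, giving -1.
  kernel.gen: a read changed (index.gen 1->-1) — executes, giving -1.
  trace.gen: a read changed (kernel.gen 1->-1) — executes, giving 1 — identical to its old value.
  render.gen: a read changed (amber.gen 7->-1) — executes, giving 2.
  probe.gen: a read changed (render.gen -6->2; kernel.gen 1->-1) — executes, giving -2.
  alpha.gen: a read changed (probe.gen -6->-2) — executes, giving -2.
  driver.gen: a read changed (alpha.gen -6->-2) — executes, giving 2.
  patch.gen: a read changed (alpha.gen -6->-2; probe.gen -6->-2) — executes, giving 0 — identical to its old value.
  omega.gen: dirty, but its reads are unchanged (patch.gen unchanged); cached 0 stands.
  gamma.gen: a read changed (driver.gen 6->2) — executes, giving 0 — identical to its old value.
  assets.gen: a read changed (driver.gen 6->2) — executes, giving 2.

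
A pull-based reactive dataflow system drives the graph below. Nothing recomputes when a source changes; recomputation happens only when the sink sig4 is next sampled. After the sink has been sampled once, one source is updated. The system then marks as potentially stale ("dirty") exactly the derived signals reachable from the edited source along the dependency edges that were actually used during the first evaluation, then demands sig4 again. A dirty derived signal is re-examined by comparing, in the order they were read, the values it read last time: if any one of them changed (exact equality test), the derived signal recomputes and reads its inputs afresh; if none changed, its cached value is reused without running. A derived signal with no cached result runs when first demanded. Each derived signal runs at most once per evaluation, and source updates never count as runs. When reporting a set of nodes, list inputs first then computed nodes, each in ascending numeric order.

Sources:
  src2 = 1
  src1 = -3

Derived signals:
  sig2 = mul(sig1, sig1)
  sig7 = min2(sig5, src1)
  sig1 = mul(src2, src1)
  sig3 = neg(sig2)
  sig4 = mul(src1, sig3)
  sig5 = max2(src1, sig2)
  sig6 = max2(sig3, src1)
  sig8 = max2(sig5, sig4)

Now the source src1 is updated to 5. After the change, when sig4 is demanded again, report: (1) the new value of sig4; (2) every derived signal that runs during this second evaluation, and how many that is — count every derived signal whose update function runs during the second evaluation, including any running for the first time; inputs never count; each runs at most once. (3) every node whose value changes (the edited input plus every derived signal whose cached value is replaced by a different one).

First evaluation (everything demanded from the output):
  sig1 = mul(1, -3) = -3
  sig2 = mul(-3, -3) = 9
  sig3 = neg(9) = -9
  sig4 = mul(-3, -9) = 27

Propagation after the edit:
  sig1: runs — src1 -3->5; result 5.
  sig2: runs — sig1 -3->5; sig1 -3->5; result 25.
  sig3: runs — sig2 9->25; result -25.
  sig4: runs — src1 -3->5; sig3 -9->-25; result -125.

New value of sig4: -125.
Derived signals that run: sig1, sig2, sig3, sig4 — 4 in total.
Values that change: src1, sig1, sig2, sig3, sig4.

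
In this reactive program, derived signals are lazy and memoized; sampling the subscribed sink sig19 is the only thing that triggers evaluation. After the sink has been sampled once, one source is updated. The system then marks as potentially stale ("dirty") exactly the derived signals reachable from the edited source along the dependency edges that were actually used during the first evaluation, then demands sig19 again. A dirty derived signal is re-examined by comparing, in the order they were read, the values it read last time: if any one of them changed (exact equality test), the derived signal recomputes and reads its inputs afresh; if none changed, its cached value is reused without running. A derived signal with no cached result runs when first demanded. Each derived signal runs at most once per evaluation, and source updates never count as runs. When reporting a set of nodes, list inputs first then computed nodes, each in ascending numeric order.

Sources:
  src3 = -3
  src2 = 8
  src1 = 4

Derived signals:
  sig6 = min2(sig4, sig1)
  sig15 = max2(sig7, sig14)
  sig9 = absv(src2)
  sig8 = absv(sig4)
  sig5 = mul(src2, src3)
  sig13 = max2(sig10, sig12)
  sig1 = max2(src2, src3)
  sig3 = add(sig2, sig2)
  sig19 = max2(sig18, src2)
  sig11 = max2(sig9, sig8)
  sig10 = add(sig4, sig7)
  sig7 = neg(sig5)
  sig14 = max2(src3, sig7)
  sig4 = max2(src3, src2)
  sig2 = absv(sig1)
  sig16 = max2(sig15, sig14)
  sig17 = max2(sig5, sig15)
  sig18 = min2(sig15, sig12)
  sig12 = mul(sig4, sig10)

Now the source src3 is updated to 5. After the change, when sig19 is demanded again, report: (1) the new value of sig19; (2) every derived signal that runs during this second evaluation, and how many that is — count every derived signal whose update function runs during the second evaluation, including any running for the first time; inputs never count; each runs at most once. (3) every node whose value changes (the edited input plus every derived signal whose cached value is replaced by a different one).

First demand of the output computes:
  sig4 = max2(-3, 8) = 8
  sig5 = mul(8, -3) = -24
  sig7 = neg(-24) = 24
  sig10 = add(8, 24) = 32
  sig12 = mul(8, 32) = 256
  sig14 = max2(-3, 24) = 24
  sig15 = max2(24, 24) = 24
  sig18 = min2(24, 256) = 24
  sig19 = max2(24, 8) = 24

After the edit, cleaning proceeds:
  sig4: a read changed (src3 -3->5) — executes, giving 8 — identical to its old value.
  sig5: a read changed (src3 -3->5) — executes, giving 40.
  sig7: a read changed (sig5 -24->40) — executes, giving -40.
  sig10: a read changed (sig7 24->-40) — executes, giving -32.
  sig12: a read changed (sig10 32->-32) — executes, giving -256.
  sig14: a read changed (src3 -3->5; sig7 24->-40) — executes, giving 5.
  sig15: a read changed (sig7 24->-40; sig14 24->5) — executes, giving 5.
  sig18: a read changed (sig15 24->5; sig12 256->-256) — executes, giving -256.
  sig19: a read changed (sig18 24->-256) — executes, giving 8.

Demanding sig19 again yields 8.
9 derived signals run: sig4, sig5, sig7, sig10, sig12, sig14, sig15, sig18, sig19.
The nodes whose values change: src3, sig5, sig7, sig10, sig12, sig14, sig15, sig18, sig19.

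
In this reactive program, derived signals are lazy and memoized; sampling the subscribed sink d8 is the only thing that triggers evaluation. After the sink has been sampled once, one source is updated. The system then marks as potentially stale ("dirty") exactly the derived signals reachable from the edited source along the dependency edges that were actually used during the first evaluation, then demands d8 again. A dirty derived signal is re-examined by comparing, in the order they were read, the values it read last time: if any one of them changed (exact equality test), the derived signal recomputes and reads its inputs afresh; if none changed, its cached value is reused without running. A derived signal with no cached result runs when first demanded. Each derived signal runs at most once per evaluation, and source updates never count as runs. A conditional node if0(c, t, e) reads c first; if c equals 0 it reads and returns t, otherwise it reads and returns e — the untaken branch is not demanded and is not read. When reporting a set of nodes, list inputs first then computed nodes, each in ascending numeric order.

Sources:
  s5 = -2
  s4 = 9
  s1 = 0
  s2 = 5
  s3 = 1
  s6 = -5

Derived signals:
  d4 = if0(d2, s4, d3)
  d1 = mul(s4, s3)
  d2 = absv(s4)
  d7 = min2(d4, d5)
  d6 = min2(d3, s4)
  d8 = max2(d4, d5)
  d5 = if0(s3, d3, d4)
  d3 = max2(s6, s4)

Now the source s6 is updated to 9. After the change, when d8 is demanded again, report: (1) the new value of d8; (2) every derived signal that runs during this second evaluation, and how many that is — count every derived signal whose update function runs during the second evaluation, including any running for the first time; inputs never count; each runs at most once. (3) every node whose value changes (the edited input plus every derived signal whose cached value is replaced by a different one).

Demanding d8 again yields 9.
1 derived signals run: d3.
The nodes whose values change: s6.
Note the absorption at d3: it re-runs yet its value is the same, leaving the output's value untouched.

First demand of the output computes:
  d2 = absv(9) = 9
  d3 = max2(-5, 9) = 9
  d4 = if0(d2=9 -> else branch d3) = 9
  d5 = if0(s3=1 -> else branch d4) = 9
  d8 = max2(9, 9) = 9

After the edit, cleaning proceeds:
  d3: a read changed (s6 -5->9) — executes, giving 9 — identical to its old value.
  d4: dirty, but its reads are unchanged (d2 unchanged, d3 unchanged); cached 9 stands.
  d5: dirty, but its reads are unchanged (s3 unchanged, d4 unchanged); cached 9 stands.
  d8: dirty, but its reads are unchanged (d4 unchanged, d5 unchanged); cached 9 stands.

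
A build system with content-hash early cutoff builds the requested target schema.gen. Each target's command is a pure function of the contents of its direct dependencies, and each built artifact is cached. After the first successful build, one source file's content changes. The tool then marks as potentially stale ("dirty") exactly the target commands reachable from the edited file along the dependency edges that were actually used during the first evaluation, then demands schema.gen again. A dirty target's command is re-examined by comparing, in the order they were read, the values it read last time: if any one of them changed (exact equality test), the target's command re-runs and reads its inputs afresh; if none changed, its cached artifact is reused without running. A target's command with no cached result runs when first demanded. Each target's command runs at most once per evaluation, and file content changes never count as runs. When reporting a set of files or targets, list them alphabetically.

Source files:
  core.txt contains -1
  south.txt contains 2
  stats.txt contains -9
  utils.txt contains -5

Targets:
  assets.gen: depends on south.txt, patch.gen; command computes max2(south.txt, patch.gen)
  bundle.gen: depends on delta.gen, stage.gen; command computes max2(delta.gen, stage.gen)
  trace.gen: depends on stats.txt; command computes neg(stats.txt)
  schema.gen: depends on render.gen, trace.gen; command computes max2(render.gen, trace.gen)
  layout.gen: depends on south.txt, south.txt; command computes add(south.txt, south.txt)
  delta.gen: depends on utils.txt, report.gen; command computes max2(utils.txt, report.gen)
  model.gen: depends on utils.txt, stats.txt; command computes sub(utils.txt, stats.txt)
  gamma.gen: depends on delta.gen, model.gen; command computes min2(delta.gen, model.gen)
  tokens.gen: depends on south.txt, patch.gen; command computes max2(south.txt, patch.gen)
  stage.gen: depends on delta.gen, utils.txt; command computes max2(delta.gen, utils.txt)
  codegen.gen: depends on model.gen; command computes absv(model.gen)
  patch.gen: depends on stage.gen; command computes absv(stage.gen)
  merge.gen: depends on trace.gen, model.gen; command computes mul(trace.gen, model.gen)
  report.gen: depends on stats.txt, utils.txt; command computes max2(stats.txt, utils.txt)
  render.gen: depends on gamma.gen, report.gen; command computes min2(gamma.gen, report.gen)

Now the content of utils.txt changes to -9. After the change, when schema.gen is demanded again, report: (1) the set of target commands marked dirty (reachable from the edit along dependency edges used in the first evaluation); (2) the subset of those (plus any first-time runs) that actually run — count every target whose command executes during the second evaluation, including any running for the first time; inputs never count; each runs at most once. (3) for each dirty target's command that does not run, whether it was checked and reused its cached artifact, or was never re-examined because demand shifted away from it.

Marked dirty: delta.gen, gamma.gen, model.gen, render.gen, report.gen, schema.gen.
Target commands that run: delta.gen, gamma.gen, model.gen, render.gen, report.gen, schema.gen — 6 in total.
Every dirty target's command ran.

First evaluation (everything demanded from the output):
  model.gen = sub(-5, -9) = 4
  report.gen = max2(-9, -5) = -5
  delta.gen = max2(-5, -5) = -5
  gamma.gen = min2(-5, 4) = -5
  render.gen = min2(-5, -5) = -5
  trace.gen = neg(-9) = 9
  schema.gen = max2(-5, 9) = 9

Propagation after the edit:
  model.gen: runs — utils.txt -5->-9; result 0.
  report.gen: runs — utils.txt -5->-9; result -9.
  delta.gen: runs — utils.txt -5->-9; report.gen -5->-9; result -9.
  gamma.gen: runs — delta.gen -5->-9; model.gen 4->0; result -9.
  render.gen: runs — gamma.gen -5->-9; report.gen -5->-9; result -9.
  schema.gen: runs — render.gen -5->-9; result 9 (same value as before).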